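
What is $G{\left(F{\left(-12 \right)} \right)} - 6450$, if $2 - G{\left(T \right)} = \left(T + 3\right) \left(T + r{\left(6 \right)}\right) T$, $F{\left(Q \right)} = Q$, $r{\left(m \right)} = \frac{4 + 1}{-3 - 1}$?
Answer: $-5017$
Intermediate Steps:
$r{\left(m \right)} = - \frac{5}{4}$ ($r{\left(m \right)} = \frac{5}{-4} = 5 \left(- \frac{1}{4}\right) = - \frac{5}{4}$)
$G{\left(T \right)} = 2 - T \left(3 + T\right) \left(- \frac{5}{4} + T\right)$ ($G{\left(T \right)} = 2 - \left(T + 3\right) \left(T - \frac{5}{4}\right) T = 2 - \left(3 + T\right) \left(- \frac{5}{4} + T\right) T = 2 - \left(3 + T\right) T \left(- \frac{5}{4} + T\right) = 2 - T \left(3 + T\right) \left(- \frac{5}{4} + T\right)$)
$G{\left(F{\left(-12 \right)} \right)} - 6450 = \left(2 - \left(-12\right)^{3} - \frac{7 \left(-12\right)^{2}}{4} + \frac{15}{4} \left(-12\right)\right) - 6450 = \left(2 - -1728 - 252 - 45\right) - 6450 = \left(2 + 1728 - 252 - 45\right) - 6450 = 1433 - 6450 = -5017$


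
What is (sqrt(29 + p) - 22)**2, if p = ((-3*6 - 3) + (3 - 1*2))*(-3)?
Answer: (22 - sqrt(89))**2 ≈ 157.90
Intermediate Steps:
p = 60 (p = ((-18 - 3) + (3 - 2))*(-3) = (-21 + 1)*(-3) = -20*(-3) = 60)
(sqrt(29 + p) - 22)**2 = (sqrt(29 + 60) - 22)**2 = (sqrt(89) - 22)**2 = (-22 + sqrt(89))**2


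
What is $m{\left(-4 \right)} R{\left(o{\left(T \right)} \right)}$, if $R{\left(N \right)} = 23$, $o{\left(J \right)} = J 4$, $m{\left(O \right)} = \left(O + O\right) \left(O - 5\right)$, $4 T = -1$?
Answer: $1656$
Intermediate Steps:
$T = - \frac{1}{4}$ ($T = \frac{1}{4} \left(-1\right) = - \frac{1}{4} \approx -0.25$)
$m{\left(O \right)} = 2 O \left(-5 + O\right)$
$o{\left(J \right)} = 4 J$
$m{\left(-4 \right)} R{\left(o{\left(T \right)} \right)} = 2 \left(-4\right) \left(-5 - 4\right) 23 = 2 \left(-4\right) \left(-9\right) 23 = 72 \cdot 23 = 1656$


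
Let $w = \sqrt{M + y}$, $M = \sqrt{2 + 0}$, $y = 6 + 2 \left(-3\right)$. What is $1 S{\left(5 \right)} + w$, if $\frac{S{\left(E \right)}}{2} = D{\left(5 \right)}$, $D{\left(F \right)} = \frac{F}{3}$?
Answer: $\frac{10}{3} + \sqrt[4]{2} \approx 4.5225$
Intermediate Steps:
$y = 0$ ($y = 6 - 6 = 0$)
$M = \sqrt{2} \approx 1.4142$
$w = \sqrt[4]{2}$ ($w = \sqrt{\sqrt{2} + 0} = \sqrt{\sqrt{2}} = \sqrt[4]{2} \approx 1.1892$)
$D{\left(F \right)} = \frac{F}{3}$ ($D{\left(F \right)} = F \frac{1}{3} = \frac{F}{3}$)
$S{\left(E \right)} = \frac{10}{3}$ ($S{\left(E \right)} = 2 \cdot \frac{1}{3} \cdot 5 = 2 \cdot \frac{5}{3} = \frac{10}{3}$)
$1 S{\left(5 \right)} + w = 1 \cdot \frac{10}{3} + \sqrt[4]{2} = \frac{10}{3} + \sqrt[4]{2}$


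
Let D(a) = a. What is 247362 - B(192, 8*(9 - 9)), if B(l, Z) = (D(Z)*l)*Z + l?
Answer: 247170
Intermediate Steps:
B(l, Z) = l + l*Z² (B(l, Z) = (Z*l)*Z + l = l*Z² + l = l + l*Z²)
247362 - B(192, 8*(9 - 9)) = 247362 - 192*(1 + (8*(9 - 9))²) = 247362 - 192*(1 + (8*0)²) = 247362 - 192*(1 + 0²) = 247362 - 192*(1 + 0) = 247362 - 192 = 247170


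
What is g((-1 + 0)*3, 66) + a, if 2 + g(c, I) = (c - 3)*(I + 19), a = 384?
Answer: -128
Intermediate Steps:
g(c, I) = -2 + (-3 + c)*(19 + I) (g(c, I) = -2 + (c - 3)*(I + 19) = -2 + (-3 + c)*(19 + I))
g((-1 + 0)*3, 66) + a = (-59 - 3*66 + 19*((-1 + 0)*3) + 66*((-1 + 0)*3)) + 384 = (-59 - 198 + 19*(-1*3) + 66*(-1*3)) + 384 = (-59 - 198 + 19*(-3) + 66*(-3)) + 384 = (-59 - 198 - 57 - 198) + 384 = -512 + 384 = -128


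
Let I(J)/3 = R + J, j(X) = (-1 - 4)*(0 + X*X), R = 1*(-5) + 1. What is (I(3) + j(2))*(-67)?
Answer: 1541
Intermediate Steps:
R = -4 (R = -5 + 1 = -4)
j(X) = -5*X² (j(X) = -5*(0 + X²) = -5*X²)
I(J) = -12 + 3*J (I(J) = 3*(-4 + J) = -12 + 3*J)
(I(3) + j(2))*(-67) = ((-12 + 3*3) - 5*2²)*(-67) = ((-12 + 9) - 5*4)*(-67) = (-3 - 20)*(-67) = -23*(-67) = 1541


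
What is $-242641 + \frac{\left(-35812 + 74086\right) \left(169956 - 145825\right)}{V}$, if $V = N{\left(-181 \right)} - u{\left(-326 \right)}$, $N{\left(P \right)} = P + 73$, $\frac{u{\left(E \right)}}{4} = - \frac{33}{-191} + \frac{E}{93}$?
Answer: $- \frac{8406878137489}{840808} \approx -9.9986 \cdot 10^{6}$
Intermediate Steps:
$u{\left(E \right)} = \frac{132}{191} + \frac{4 E}{93}$ ($u{\left(E \right)} = 4 \left(- \frac{33}{-191} + \frac{E}{93}\right) = 4 \left(\left(-33\right) \left(- \frac{1}{191}\right) + E \frac{1}{93}\right) = 4 \left(\frac{33}{191} + \frac{E}{93}\right) = \frac{132}{191} + \frac{4 E}{93}$)
$N{\left(P \right)} = 73 + P$
$V = - \frac{1681616}{17763}$ ($V = \left(73 - 181\right) - \left(\frac{132}{191} + \frac{4}{93} \left(-326\right)\right) = -108 - \left(\frac{132}{191} - \frac{1304}{93}\right) = -108 - - \frac{236788}{17763} = -108 + \frac{236788}{17763} = - \frac{1681616}{17763} \approx -94.67$)
$-242641 + \frac{\left(-35812 + 74086\right) \left(169956 - 145825\right)}{V} = -242641 + \frac{\left(-35812 + 74086\right) \left(169956 - 145825\right)}{- \frac{1681616}{17763}} = -242641 + 38274 \cdot 24131 \left(- \frac{17763}{1681616}\right) = -242641 + 923589894 \left(- \frac{17763}{1681616}\right) = -242641 - \frac{8202863643561}{840808} = - \frac{8406878137489}{840808}$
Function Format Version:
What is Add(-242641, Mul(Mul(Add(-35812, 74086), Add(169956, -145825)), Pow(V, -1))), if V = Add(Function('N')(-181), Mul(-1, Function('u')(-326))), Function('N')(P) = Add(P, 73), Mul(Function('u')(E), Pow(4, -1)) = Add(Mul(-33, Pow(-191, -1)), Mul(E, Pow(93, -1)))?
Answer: Rational(-8406878137489, 840808) ≈ -9.9986e+6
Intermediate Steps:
Function('u')(E) = Add(Rational(132, 191), Mul(Rational(4, 93), E)) (Function('u')(E) = Mul(4, Add(Mul(-33, Pow(-191, -1)), Mul(E, Pow(93, -1)))) = Mul(4, Add(Mul(-33, Rational(-1, 191)), Mul(E, Rational(1, 93)))) = Mul(4, Add(Rational(33, 191), Mul(Rational(1, 93), E))) = Add(Rational(132, 191), Mul(Rational(4, 93), E)))
Function('N')(P) = Add(73, P)
V = Rational(-1681616, 17763) (V = Add(Add(73, -181), Mul(-1, Add(Rational(132, 191), Mul(Rational(4, 93), -326)))) = Add(-108, Mul(-1, Add(Rational(132, 191), Rational(-1304, 93)))) = Add(-108, Mul(-1, Rational(-236788, 17763))) = Add(-108, Rational(236788, 17763)) = Rational(-1681616, 17763) ≈ -94.670)
Add(-242641, Mul(Mul(Add(-35812, 74086), Add(169956, -145825)), Pow(V, -1))) = Add(-242641, Mul(Mul(Add(-35812, 74086), Add(169956, -145825)), Pow(Rational(-1681616, 17763), -1))) = Add(-242641, Mul(Mul(38274, 24131), Rational(-17763, 1681616))) = Add(-242641, Mul(923589894, Rational(-17763, 1681616))) = Add(-242641, Rational(-8202863643561, 840808)) = Rational(-8406878137489, 840808)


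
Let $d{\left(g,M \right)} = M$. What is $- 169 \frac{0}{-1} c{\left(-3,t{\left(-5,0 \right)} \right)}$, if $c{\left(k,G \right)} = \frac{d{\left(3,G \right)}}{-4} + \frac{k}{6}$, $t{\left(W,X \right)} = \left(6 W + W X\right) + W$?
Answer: $0$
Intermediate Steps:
$t{\left(W,X \right)} = 7 W + W X$
$c{\left(k,G \right)} = - \frac{G}{4} + \frac{k}{6}$ ($c{\left(k,G \right)} = \frac{G}{-4} + \frac{k}{6} = G \left(- \frac{1}{4}\right) + k \frac{1}{6} = - \frac{G}{4} + \frac{k}{6}$)
$- 169 \frac{0}{-1} c{\left(-3,t{\left(-5,0 \right)} \right)} = - 169 \frac{0}{-1} \left(- \frac{\left(-5\right) \left(7 + 0\right)}{4} + \frac{1}{6} \left(-3\right)\right) = - 169 \cdot 0 \left(-1\right) \left(- \frac{\left(-5\right) 7}{4} - \frac{1}{2}\right) = - 169 \cdot 0 \left(\left(- \frac{1}{4}\right) \left(-35\right) - \frac{1}{2}\right) = - 169 \cdot 0 \left(\frac{35}{4} - \frac{1}{2}\right) = - 169 \cdot 0 \cdot \frac{33}{4} = \left(-169\right) 0 = 0$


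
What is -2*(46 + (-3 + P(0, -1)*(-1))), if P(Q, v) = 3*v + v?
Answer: -94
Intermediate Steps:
P(Q, v) = 4*v
-2*(46 + (-3 + P(0, -1)*(-1))) = -2*(46 + (-3 + (4*(-1))*(-1))) = -2*(46 + (-3 - 4*(-1))) = -2*(46 + (-3 + 4)) = -2*(46 + 1) = -2*47 = -94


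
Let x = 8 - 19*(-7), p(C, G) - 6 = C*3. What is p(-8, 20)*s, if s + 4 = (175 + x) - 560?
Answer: 4464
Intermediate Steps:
p(C, G) = 6 + 3*C (p(C, G) = 6 + C*3 = 6 + 3*C)
x = 141 (x = 8 + 133 = 141)
s = -248 (s = -4 + ((175 + 141) - 560) = -4 + (316 - 560) = -4 - 244 = -248)
p(-8, 20)*s = (6 + 3*(-8))*(-248) = (6 - 24)*(-248) = -18*(-248) = 4464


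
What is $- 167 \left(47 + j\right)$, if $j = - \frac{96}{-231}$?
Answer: $- \frac{609717}{77} \approx -7918.4$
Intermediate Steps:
$j = \frac{32}{77}$ ($j = \left(-96\right) \left(- \frac{1}{231}\right) = \frac{32}{77} \approx 0.41558$)
$- 167 \left(47 + j\right) = - 167 \left(47 + \frac{32}{77}\right) = \left(-167\right) \frac{3651}{77} = - \frac{609717}{77}$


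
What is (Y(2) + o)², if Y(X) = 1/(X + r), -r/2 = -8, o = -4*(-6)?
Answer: 187489/324 ≈ 578.67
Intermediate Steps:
o = 24
r = 16 (r = -2*(-8) = 16)
Y(X) = 1/(16 + X) (Y(X) = 1/(X + 16) = 1/(16 + X))
(Y(2) + o)² = (1/(16 + 2) + 24)² = (1/18 + 24)² = (433/18)² = 187489/324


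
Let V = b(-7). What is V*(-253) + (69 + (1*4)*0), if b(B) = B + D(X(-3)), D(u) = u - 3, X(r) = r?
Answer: 3358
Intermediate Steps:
D(u) = -3 + u
b(B) = -6 + B (b(B) = B + (-3 - 3) = B - 6 = -6 + B)
V = -13 (V = -6 - 7 = -13)
V*(-253) + (69 + (1*4)*0) = -13*(-253) + (69 + (1*4)*0) = 3289 + (69 + 4*0) = 3289 + (69 + 0) = 3289 + 69 = 3358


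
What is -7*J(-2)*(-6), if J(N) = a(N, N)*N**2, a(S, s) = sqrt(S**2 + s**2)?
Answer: 336*sqrt(2) ≈ 475.18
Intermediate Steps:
J(N) = sqrt(2)*N**2*sqrt(N**2) (J(N) = sqrt(N**2 + N**2)*N**2 = sqrt(2*N**2)*N**2 = (sqrt(2)*sqrt(N**2))*N**2 = sqrt(2)*N**2*sqrt(N**2))
-7*J(-2)*(-6) = -7*sqrt(2)*(-2)**2*sqrt((-2)**2)*(-6) = -7*sqrt(2)*4*sqrt(4)*(-6) = -7*sqrt(2)*4*2*(-6) = -56*sqrt(2)*(-6) = 336*sqrt(2)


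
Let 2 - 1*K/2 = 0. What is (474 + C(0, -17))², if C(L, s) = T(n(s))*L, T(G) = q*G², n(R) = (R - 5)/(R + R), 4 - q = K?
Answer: 224676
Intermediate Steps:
K = 4 (K = 4 - 2*0 = 4 + 0 = 4)
q = 0 (q = 4 - 1*4 = 4 - 4 = 0)
n(R) = (-5 + R)/(2*R) (n(R) = (-5 + R)/((2*R)) = (-5 + R)*(1/(2*R)) = (-5 + R)/(2*R))
T(G) = 0 (T(G) = 0*G² = 0)
C(L, s) = 0 (C(L, s) = 0*L = 0)
(474 + C(0, -17))² = (474 + 0)² = 474² = 224676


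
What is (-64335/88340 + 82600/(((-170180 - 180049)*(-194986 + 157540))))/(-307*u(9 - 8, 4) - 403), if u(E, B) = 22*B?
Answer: 84372532786189/3176629345427455764 ≈ 2.6560e-5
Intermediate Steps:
(-64335/88340 + 82600/(((-170180 - 180049)*(-194986 + 157540))))/(-307*u(9 - 8, 4) - 403) = (-64335/88340 + 82600/(((-170180 - 180049)*(-194986 + 157540))))/(-6754*4 - 403) = (-64335*1/88340 + 82600/((-350229*(-37446))))/(-307*88 - 403) = (-12867/17668 + 82600/13114675134)/(-27016 - 403) = (-12867/17668 + 82600*(1/13114675134))/(-27419) = (-12867/17668 + 41300/6557337567)*(-1/27419) = -84372532786189/115855040133756*(-1/27419) = 84372532786189/3176629345427455764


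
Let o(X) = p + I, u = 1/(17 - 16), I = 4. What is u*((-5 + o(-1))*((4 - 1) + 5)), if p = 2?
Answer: 8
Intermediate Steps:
u = 1 (u = 1/1 = 1)
o(X) = 6 (o(X) = 2 + 4 = 6)
u*((-5 + o(-1))*((4 - 1) + 5)) = 1*((-5 + 6)*((4 - 1) + 5)) = 1*(1*(3 + 5)) = 1*(1*8) = 1*8 = 8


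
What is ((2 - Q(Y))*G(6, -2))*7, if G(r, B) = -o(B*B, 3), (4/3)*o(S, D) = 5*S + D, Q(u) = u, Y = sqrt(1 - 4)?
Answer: -483/2 + 483*I*sqrt(3)/4 ≈ -241.5 + 209.15*I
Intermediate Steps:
Y = I*sqrt(3) (Y = sqrt(-3) = I*sqrt(3) ≈ 1.732*I)
o(S, D) = 3*D/4 + 15*S/4 (o(S, D) = 3*(5*S + D)/4 = 3*(D + 5*S)/4 = 3*D/4 + 15*S/4)
G(r, B) = -9/4 - 15*B**2/4 (G(r, B) = -((3/4)*3 + 15*(B*B)/4) = -(9/4 + 15*B**2/4) = -9/4 - 15*B**2/4)
((2 - Q(Y))*G(6, -2))*7 = ((2 - I*sqrt(3))*(-9/4 - 15/4*(-2)**2))*7 = ((2 - I*sqrt(3))*(-9/4 - 15/4*4))*7 = ((2 - I*sqrt(3))*(-9/4 - 15))*7 = ((2 - I*sqrt(3))*(-69/4))*7 = (-69/2 + 69*I*sqrt(3)/4)*7 = -483/2 + 483*I*sqrt(3)/4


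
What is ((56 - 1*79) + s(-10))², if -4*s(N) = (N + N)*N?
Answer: 5329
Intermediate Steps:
s(N) = -N²/2 (s(N) = -(N + N)*N/4 = -2*N*N/4 = -N²/2)
((56 - 1*79) + s(-10))² = ((56 - 1*79) - ½*(-10)²)² = ((56 - 79) - ½*100)² = (-23 - 50)² = (-73)² = 5329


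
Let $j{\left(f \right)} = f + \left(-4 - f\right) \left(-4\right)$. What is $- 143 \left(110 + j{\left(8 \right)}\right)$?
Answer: $-23738$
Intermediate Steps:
$j{\left(f \right)} = 16 + 5 f$ ($j{\left(f \right)} = f + \left(16 + 4 f\right) = 16 + 5 f$)
$- 143 \left(110 + j{\left(8 \right)}\right) = - 143 \left(110 + \left(16 + 5 \cdot 8\right)\right) = - 143 \left(110 + \left(16 + 40\right)\right) = - 143 \left(110 + 56\right) = \left(-143\right) 166 = -23738$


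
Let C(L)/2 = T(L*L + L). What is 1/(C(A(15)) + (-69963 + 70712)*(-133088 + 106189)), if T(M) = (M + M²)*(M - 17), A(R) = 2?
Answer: -1/20148275 ≈ -4.9632e-8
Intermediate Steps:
T(M) = (-17 + M)*(M + M²) (T(M) = (M + M²)*(-17 + M) = (-17 + M)*(M + M²))
C(L) = 2*(L + L²)*(-17 + (L + L²)² - 16*L - 16*L²) (C(L) = 2*((L*L + L)*(-17 + (L*L + L)² - 16*(L*L + L))) = 2*((L² + L)*(-17 + (L² + L)² - 16*(L² + L))) = 2*((L + L²)*(-17 + (L + L²)² - 16*(L + L²))) = 2*((L + L²)*(-17 + (L + L²)² + (-16*L - 16*L²))) = 2*((L + L²)*(-17 + (L + L²)² - 16*L - 16*L²)) = 2*(L + L²)*(-17 + (L + L²)² - 16*L - 16*L²))
1/(C(A(15)) + (-69963 + 70712)*(-133088 + 106189)) = 1/(-2*2*(1 + 2)*(17 - 1*2²*(1 + 2)² + 16*2*(1 + 2)) + (-69963 + 70712)*(-133088 + 106189)) = 1/(-2*2*3*(17 - 1*4*3² + 16*2*3) + 749*(-26899)) = 1/(-2*2*3*(17 - 1*4*9 + 96) - 20147351) = 1/(-2*2*3*(17 - 36 + 96) - 20147351) = 1/(-2*2*3*77 - 20147351) = 1/(-924 - 20147351) = 1/(-20148275) = -1/20148275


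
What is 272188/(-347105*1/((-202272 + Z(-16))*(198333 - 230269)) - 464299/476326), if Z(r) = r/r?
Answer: -418752495205196126464/1499704980895187 ≈ -2.7922e+5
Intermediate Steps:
Z(r) = 1
272188/(-347105*1/((-202272 + Z(-16))*(198333 - 230269)) - 464299/476326) = 272188/(-347105*1/((-202272 + 1)*(198333 - 230269)) - 464299/476326) = 272188/(-347105/((-202271*(-31936))) - 464299*1/476326) = 272188/(-347105/6459726656 - 464299/476326) = 272188/(-1499704980895187/1538467879572928) = 272188*(-1538467879572928/1499704980895187) = -418752495205196126464/1499704980895187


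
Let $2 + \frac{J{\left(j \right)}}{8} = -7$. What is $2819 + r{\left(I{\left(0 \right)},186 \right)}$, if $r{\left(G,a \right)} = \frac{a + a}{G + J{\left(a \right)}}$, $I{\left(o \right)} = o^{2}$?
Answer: $\frac{16883}{6} \approx 2813.8$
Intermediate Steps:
$J{\left(j \right)} = -72$ ($J{\left(j \right)} = -16 + 8 \left(-7\right) = -16 - 56 = -72$)
$r{\left(G,a \right)} = \frac{2 a}{-72 + G}$ ($r{\left(G,a \right)} = \frac{a + a}{G - 72} = \frac{2 a}{-72 + G}$)
$2819 + r{\left(I{\left(0 \right)},186 \right)} = 2819 + 2 \cdot 186 \frac{1}{-72 + 0^{2}} = 2819 + 2 \cdot 186 \frac{1}{-72 + 0} = 2819 + 2 \cdot 186 \frac{1}{-72} = 2819 + 2 \cdot 186 \left(- \frac{1}{72}\right) = 2819 - \frac{31}{6} = \frac{16883}{6}$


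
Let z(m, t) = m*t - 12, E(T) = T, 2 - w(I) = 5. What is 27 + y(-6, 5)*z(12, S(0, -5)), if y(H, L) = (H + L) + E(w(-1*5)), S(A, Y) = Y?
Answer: 315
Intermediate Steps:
w(I) = -3 (w(I) = 2 - 1*5 = 2 - 5 = -3)
y(H, L) = -3 + H + L (y(H, L) = (H + L) - 3 = -3 + H + L)
z(m, t) = -12 + m*t
27 + y(-6, 5)*z(12, S(0, -5)) = 27 + (-3 - 6 + 5)*(-12 + 12*(-5)) = 27 - 4*(-12 - 60) = 27 - 4*(-72) = 27 + 288 = 315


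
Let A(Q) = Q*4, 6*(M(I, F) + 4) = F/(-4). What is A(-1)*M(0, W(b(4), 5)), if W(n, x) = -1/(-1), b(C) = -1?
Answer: 97/6 ≈ 16.167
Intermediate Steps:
W(n, x) = 1 (W(n, x) = -1*(-1) = 1)
M(I, F) = -4 - F/24 (M(I, F) = -4 + (F/(-4))/6 = -4 + (F*(-1/4))/6 = -4 + (-F/4)/6 = -4 - F/24)
A(Q) = 4*Q
A(-1)*M(0, W(b(4), 5)) = (4*(-1))*(-4 - 1/24*1) = -4*(-4 - 1/24) = -4*(-97/24) = 97/6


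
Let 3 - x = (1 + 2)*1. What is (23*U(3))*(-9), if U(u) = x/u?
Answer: 0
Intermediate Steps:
x = 0 (x = 3 - (1 + 2) = 3 - 3 = 0)
U(u) = 0 (U(u) = 0/u = 0)
(23*U(3))*(-9) = (23*0)*(-9) = 0*(-9) = 0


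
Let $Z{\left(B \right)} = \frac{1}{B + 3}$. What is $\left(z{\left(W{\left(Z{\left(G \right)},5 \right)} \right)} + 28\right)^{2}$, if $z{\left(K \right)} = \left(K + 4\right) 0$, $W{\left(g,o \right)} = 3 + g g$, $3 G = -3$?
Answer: $784$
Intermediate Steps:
$G = -1$ ($G = \frac{1}{3} \left(-3\right) = -1$)
$Z{\left(B \right)} = \frac{1}{3 + B}$
$W{\left(g,o \right)} = 3 + g^{2}$
$z{\left(K \right)} = 0$ ($z{\left(K \right)} = \left(4 + K\right) 0 = 0$)
$\left(z{\left(W{\left(Z{\left(G \right)},5 \right)} \right)} + 28\right)^{2} = \left(0 + 28\right)^{2} = 28^{2} = 784$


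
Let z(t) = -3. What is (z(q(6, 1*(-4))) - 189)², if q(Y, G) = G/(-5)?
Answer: 36864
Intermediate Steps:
q(Y, G) = -G/5 (q(Y, G) = G*(-⅕) = -G/5)
(z(q(6, 1*(-4))) - 189)² = (-3 - 189)² = (-192)² = 36864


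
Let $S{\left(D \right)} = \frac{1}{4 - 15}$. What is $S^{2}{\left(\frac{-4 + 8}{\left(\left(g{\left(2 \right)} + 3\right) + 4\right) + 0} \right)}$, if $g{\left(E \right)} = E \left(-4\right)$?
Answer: $\frac{1}{121} \approx 0.0082645$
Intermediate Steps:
$g{\left(E \right)} = - 4 E$
$S{\left(D \right)} = - \frac{1}{11}$ ($S{\left(D \right)} = \frac{1}{-11} = - \frac{1}{11}$)
$S^{2}{\left(\frac{-4 + 8}{\left(\left(g{\left(2 \right)} + 3\right) + 4\right) + 0} \right)} = \left(- \frac{1}{11}\right)^{2} = \frac{1}{121}$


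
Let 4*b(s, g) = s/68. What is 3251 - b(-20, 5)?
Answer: 221073/68 ≈ 3251.1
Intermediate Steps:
b(s, g) = s/272 (b(s, g) = (s/68)/4 = s/272)
3251 - b(-20, 5) = 3251 - (-20)/272 = 3251 - 1*(-5/68) = 3251 + 5/68 = 221073/68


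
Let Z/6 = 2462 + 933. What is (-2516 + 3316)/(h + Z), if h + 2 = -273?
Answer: 160/4019 ≈ 0.039811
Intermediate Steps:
h = -275 (h = -2 - 273 = -275)
Z = 20370 (Z = 6*(2462 + 933) = 6*3395 = 20370)
(-2516 + 3316)/(h + Z) = (-2516 + 3316)/(-275 + 20370) = 800/20095 = 800*(1/20095) = 160/4019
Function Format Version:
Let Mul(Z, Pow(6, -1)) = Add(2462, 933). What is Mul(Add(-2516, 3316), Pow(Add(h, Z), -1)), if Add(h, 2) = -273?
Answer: Rational(160, 4019) ≈ 0.039811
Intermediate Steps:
h = -275 (h = Add(-2, -273) = -275)
Z = 20370 (Z = Mul(6, Add(2462, 933)) = Mul(6, 3395) = 20370)
Mul(Add(-2516, 3316), Pow(Add(h, Z), -1)) = Mul(Add(-2516, 3316), Pow(Add(-275, 20370), -1)) = Mul(800, Pow(20095, -1)) = Mul(800, Rational(1, 20095)) = Rational(160, 4019)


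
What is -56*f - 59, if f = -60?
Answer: 3301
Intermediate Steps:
-56*f - 59 = -56*(-60) - 59 = 3360 - 59 = 3301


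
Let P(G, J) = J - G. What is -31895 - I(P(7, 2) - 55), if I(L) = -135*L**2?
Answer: 454105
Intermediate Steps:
-31895 - I(P(7, 2) - 55) = -31895 - (-135)*((2 - 1*7) - 55)**2 = -31895 - (-135)*((2 - 7) - 55)**2 = -31895 - (-135)*(-5 - 55)**2 = -31895 - (-135)*(-60)**2 = -31895 - (-135)*3600 = -31895 - 1*(-486000) = -31895 + 486000 = 454105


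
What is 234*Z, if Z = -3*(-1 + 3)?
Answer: -1404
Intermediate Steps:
Z = -6 (Z = -3*2 = -6)
234*Z = 234*(-6) = -1404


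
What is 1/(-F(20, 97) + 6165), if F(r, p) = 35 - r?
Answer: 1/6150 ≈ 0.00016260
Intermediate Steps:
1/(-F(20, 97) + 6165) = 1/(-(35 - 1*20) + 6165) = 1/(-(35 - 20) + 6165) = 1/(-1*15 + 6165) = 1/(-15 + 6165) = 1/6150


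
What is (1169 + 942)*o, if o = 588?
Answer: 1241268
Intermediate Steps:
(1169 + 942)*o = (1169 + 942)*588 = 2111*588 = 1241268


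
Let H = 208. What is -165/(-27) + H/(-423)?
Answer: 2377/423 ≈ 5.6194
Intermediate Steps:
-165/(-27) + H/(-423) = -165/(-27) + 208/(-423) = -165*(-1/27) + 208*(-1/423) = 55/9 - 208/423 = 2377/423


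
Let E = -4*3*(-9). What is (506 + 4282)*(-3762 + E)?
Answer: -17495352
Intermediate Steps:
E = 108 (E = -12*(-9) = 108)
(506 + 4282)*(-3762 + E) = (506 + 4282)*(-3762 + 108) = 4788*(-3654) = -17495352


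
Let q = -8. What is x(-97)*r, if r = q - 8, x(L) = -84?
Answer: 1344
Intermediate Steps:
r = -16 (r = -8 - 8 = -16)
x(-97)*r = -84*(-16) = 1344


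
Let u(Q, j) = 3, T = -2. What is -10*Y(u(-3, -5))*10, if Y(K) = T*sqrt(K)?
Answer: 200*sqrt(3) ≈ 346.41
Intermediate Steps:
Y(K) = -2*sqrt(K)
-10*Y(u(-3, -5))*10 = -(-20)*sqrt(3)*10 = (20*sqrt(3))*10 = 200*sqrt(3)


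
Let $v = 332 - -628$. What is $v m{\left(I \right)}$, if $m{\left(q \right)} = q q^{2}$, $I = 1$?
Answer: $960$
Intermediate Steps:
$m{\left(q \right)} = q^{3}$
$v = 960$ ($v = 332 + 628 = 960$)
$v m{\left(I \right)} = 960 \cdot 1^{3} = 960 \cdot 1 = 960$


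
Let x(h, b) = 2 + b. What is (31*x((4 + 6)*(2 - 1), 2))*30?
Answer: 3720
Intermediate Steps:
(31*x((4 + 6)*(2 - 1), 2))*30 = (31*(2 + 2))*30 = (31*4)*30 = 124*30 = 3720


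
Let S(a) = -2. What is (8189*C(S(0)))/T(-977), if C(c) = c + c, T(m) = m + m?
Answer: 16378/977 ≈ 16.764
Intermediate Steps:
T(m) = 2*m
C(c) = 2*c
(8189*C(S(0)))/T(-977) = (8189*(2*(-2)))/((2*(-977))) = (8189*(-4))/(-1954) = -32756*(-1/1954) = 16378/977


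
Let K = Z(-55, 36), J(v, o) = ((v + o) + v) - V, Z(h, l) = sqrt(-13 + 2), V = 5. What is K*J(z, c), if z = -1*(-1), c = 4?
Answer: I*sqrt(11) ≈ 3.3166*I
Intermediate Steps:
Z(h, l) = I*sqrt(11) (Z(h, l) = sqrt(-11) = I*sqrt(11))
z = 1
J(v, o) = -5 + o + 2*v (J(v, o) = ((v + o) + v) - 1*5 = ((o + v) + v) - 5 = (o + 2*v) - 5 = -5 + o + 2*v)
K = I*sqrt(11) ≈ 3.3166*I
K*J(z, c) = (I*sqrt(11))*(-5 + 4 + 2*1) = (I*sqrt(11))*(-5 + 4 + 2) = (I*sqrt(11))*1 = I*sqrt(11)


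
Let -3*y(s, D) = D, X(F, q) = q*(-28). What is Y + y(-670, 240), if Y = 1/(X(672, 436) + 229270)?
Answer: -17364959/217062 ≈ -80.000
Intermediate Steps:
X(F, q) = -28*q
Y = 1/217062 (Y = 1/(-28*436 + 229270) = 1/(-12208 + 229270) = 1/217062 ≈ 4.6070e-6)
y(s, D) = -D/3
Y + y(-670, 240) = 1/217062 - ⅓*240 = 1/217062 - 80 = -17364959/217062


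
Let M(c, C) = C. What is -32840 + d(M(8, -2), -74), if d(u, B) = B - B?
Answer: -32840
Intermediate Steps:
d(u, B) = 0
-32840 + d(M(8, -2), -74) = -32840 + 0 = -32840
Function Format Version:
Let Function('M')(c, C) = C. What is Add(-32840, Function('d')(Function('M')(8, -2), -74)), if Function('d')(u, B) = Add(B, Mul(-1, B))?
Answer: -32840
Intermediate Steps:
Function('d')(u, B) = 0
Add(-32840, Function('d')(Function('M')(8, -2), -74)) = Add(-32840, 0) = -32840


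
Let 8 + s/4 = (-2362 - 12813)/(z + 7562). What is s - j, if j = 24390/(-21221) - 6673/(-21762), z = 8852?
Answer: -132104836452019/3790086176214 ≈ -34.855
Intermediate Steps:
j = -389167447/461811402 (j = 24390*(-1/21221) - 6673*(-1/21762) = -24390/21221 + 6673/21762 = -389167447/461811402 ≈ -0.84270)
s = -292974/8207 (s = -32 + 4*((-2362 - 12813)/(8852 + 7562)) = -32 + 4*(-15175/16414) = -32 - 30350/8207 = -292974/8207 ≈ -35.698)
s - j = -292974/8207 - 1*(-389167447/461811402) = -292974/8207 + 389167447/461811402 = -132104836452019/3790086176214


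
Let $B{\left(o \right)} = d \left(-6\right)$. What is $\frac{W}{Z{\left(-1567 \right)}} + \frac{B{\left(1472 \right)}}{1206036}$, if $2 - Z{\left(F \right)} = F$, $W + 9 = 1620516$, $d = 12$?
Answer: $\frac{18096200623}{17521023} \approx 1032.8$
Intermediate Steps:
$B{\left(o \right)} = -72$ ($B{\left(o \right)} = 12 \left(-6\right) = -72$)
$W = 1620507$ ($W = -9 + 1620516 = 1620507$)
$Z{\left(F \right)} = 2 - F$
$\frac{W}{Z{\left(-1567 \right)}} + \frac{B{\left(1472 \right)}}{1206036} = \frac{1620507}{2 - -1567} - \frac{72}{1206036} = \frac{1620507}{2 + 1567} - \frac{2}{33501} = \frac{1620507}{1569} - \frac{2}{33501} = 1620507 \cdot \frac{1}{1569} - \frac{2}{33501} = \frac{540169}{523} - \frac{2}{33501} = \frac{18096200623}{17521023}$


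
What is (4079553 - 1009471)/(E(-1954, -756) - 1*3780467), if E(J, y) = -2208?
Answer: -3070082/3782675 ≈ -0.81162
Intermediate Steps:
(4079553 - 1009471)/(E(-1954, -756) - 1*3780467) = (4079553 - 1009471)/(-2208 - 1*3780467) = 3070082/(-2208 - 3780467) = 3070082/(-3782675) = 3070082*(-1/3782675) = -3070082/3782675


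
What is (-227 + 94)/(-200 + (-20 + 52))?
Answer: 19/24 ≈ 0.79167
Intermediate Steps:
(-227 + 94)/(-200 + (-20 + 52)) = -133/(-200 + 32) = -133/(-168) = -133*(-1/168) = 19/24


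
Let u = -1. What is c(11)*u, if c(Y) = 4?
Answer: -4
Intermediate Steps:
c(11)*u = 4*(-1) = -4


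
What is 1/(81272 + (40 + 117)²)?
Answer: 1/105921 ≈ 9.4410e-6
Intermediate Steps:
1/(81272 + (40 + 117)²) = 1/(81272 + 157²) = 1/(81272 + 24649) = 1/105921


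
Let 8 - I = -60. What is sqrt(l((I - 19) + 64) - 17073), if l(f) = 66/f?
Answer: I*sqrt(217997679)/113 ≈ 130.66*I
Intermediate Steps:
I = 68 (I = 8 - 1*(-60) = 8 + 60 = 68)
sqrt(l((I - 19) + 64) - 17073) = sqrt(66/((68 - 19) + 64) - 17073) = sqrt(66/(49 + 64) - 17073) = sqrt(66/113 - 17073) = sqrt(-1929183/113) = I*sqrt(217997679)/113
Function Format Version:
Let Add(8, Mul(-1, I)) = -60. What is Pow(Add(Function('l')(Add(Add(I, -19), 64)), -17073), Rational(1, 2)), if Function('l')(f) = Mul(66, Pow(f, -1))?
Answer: Mul(Rational(1, 113), I, Pow(217997679, Rational(1, 2))) ≈ Mul(130.66, I)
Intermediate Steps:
I = 68 (I = Add(8, Mul(-1, -60)) = Add(8, 60) = 68)
Pow(Add(Function('l')(Add(Add(I, -19), 64)), -17073), Rational(1, 2)) = Pow(Add(Mul(66, Pow(Add(Add(68, -19), 64), -1)), -17073), Rational(1, 2)) = Pow(Add(Mul(66, Pow(Add(49, 64), -1)), -17073), Rational(1, 2)) = Pow(Add(Mul(66, Pow(113, -1)), -17073), Rational(1, 2)) = Pow(Add(Mul(66, Rational(1, 113)), -17073), Rational(1, 2)) = Pow(Add(Rational(66, 113), -17073), Rational(1, 2)) = Pow(Rational(-1929183, 113), Rational(1, 2)) = Mul(Rational(1, 113), I, Pow(217997679, Rational(1, 2)))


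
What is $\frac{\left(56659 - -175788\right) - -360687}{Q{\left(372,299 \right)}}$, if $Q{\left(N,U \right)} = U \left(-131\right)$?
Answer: $- \frac{593134}{39169} \approx -15.143$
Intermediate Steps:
$Q{\left(N,U \right)} = - 131 U$
$\frac{\left(56659 - -175788\right) - -360687}{Q{\left(372,299 \right)}} = \frac{\left(56659 - -175788\right) - -360687}{\left(-131\right) 299} = \frac{\left(56659 + 175788\right) + 360687}{-39169} = \left(232447 + 360687\right) \left(- \frac{1}{39169}\right) = 593134 \left(- \frac{1}{39169}\right) = - \frac{593134}{39169}$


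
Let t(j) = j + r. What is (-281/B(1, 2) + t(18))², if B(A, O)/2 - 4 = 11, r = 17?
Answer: 591361/900 ≈ 657.07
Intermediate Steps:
B(A, O) = 30 (B(A, O) = 8 + 2*11 = 8 + 22 = 30)
t(j) = 17 + j (t(j) = j + 17 = 17 + j)
(-281/B(1, 2) + t(18))² = (-281/30 + (17 + 18))² = (-281*1/30 + 35)² = (-281/30 + 35)² = (769/30)² = 591361/900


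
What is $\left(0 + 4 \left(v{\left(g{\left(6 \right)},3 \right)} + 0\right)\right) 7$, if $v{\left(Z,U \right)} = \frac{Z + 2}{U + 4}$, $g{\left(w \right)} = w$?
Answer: $32$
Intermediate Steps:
$v{\left(Z,U \right)} = \frac{2 + Z}{4 + U}$
$\left(0 + 4 \left(v{\left(g{\left(6 \right)},3 \right)} + 0\right)\right) 7 = \left(0 + 4 \left(\frac{2 + 6}{4 + 3} + 0\right)\right) 7 = \left(0 + 4 \left(\frac{1}{7} \cdot 8 + 0\right)\right) 7 = \left(0 + 4 \left(\frac{8}{7} + 0\right)\right) 7 = \left(0 + 4 \cdot \frac{8}{7}\right) 7 = \left(0 + \frac{32}{7}\right) 7 = \frac{32}{7} \cdot 7 = 32$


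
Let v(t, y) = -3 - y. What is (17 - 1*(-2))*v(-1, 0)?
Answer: -57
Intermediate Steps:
(17 - 1*(-2))*v(-1, 0) = (17 - 1*(-2))*(-3 - 1*0) = (17 + 2)*(-3 + 0) = 19*(-3) = -57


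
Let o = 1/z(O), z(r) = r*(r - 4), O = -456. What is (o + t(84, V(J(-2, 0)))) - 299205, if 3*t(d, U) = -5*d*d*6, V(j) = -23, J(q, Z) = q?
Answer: -77561906399/209760 ≈ -3.6977e+5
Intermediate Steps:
t(d, U) = -10*d² (t(d, U) = (-5*d*d*6)/3 = (-5*d²*6)/3 = (-30*d²)/3 = -10*d²)
z(r) = r*(-4 + r)
o = 1/209760 (o = 1/(-456*(-4 - 456)) = 1/(-456*(-460)) = 1/209760 ≈ 4.7674e-6)
(o + t(84, V(J(-2, 0)))) - 299205 = (1/209760 - 10*84²) - 299205 = (1/209760 - 10*7056) - 299205 = (1/209760 - 70560) - 299205 = -14800665599/209760 - 299205 = -77561906399/209760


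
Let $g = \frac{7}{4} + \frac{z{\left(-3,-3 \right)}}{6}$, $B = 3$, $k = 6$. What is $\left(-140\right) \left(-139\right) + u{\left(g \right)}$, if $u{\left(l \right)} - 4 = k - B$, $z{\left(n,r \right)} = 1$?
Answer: $19467$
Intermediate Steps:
$g = \frac{23}{12}$ ($g = \frac{7}{4} + 1 \cdot \frac{1}{6} = 7 \cdot \frac{1}{4} + 1 \cdot \frac{1}{6} = \frac{7}{4} + \frac{1}{6} = \frac{23}{12} \approx 1.9167$)
$u{\left(l \right)} = 7$ ($u{\left(l \right)} = 4 + \left(6 - 3\right) = 4 + 3 = 7$)
$\left(-140\right) \left(-139\right) + u{\left(g \right)} = \left(-140\right) \left(-139\right) + 7 = 19460 + 7 = 19467$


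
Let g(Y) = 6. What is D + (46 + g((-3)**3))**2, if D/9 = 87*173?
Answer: 138163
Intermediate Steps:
D = 135459 (D = 9*(87*173) = 9*15051 = 135459)
D + (46 + g((-3)**3))**2 = 135459 + (46 + 6)**2 = 135459 + 52**2 = 135459 + 2704 = 138163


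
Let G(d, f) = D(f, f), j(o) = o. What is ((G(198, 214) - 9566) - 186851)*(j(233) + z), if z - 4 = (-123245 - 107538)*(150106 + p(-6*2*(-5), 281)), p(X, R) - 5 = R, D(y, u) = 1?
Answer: 6817190166350784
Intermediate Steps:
p(X, R) = 5 + R
G(d, f) = 1
z = -34707916932 (z = 4 + (-123245 - 107538)*(150106 + (5 + 281)) = 4 - 230783*(150106 + 286) = 4 - 230783*150392 = 4 - 34707916936 = -34707916932)
((G(198, 214) - 9566) - 186851)*(j(233) + z) = ((1 - 9566) - 186851)*(233 - 34707916932) = (-9565 - 186851)*(-34707916699) = -196416*(-34707916699) = 6817190166350784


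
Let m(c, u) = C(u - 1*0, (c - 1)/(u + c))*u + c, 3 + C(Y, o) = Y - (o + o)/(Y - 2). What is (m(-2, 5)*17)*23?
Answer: 13294/3 ≈ 4431.3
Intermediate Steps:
C(Y, o) = -3 + Y - 2*o/(-2 + Y) (C(Y, o) = -3 + (Y - (o + o)/(Y - 2)) = -3 + (Y - 2*o/(-2 + Y)) = -3 + Y - 2*o/(-2 + Y))
m(c, u) = c + u*(6 + u**2 - 5*u - 2*(-1 + c)/(c + u))/(-2 + u) (m(c, u) = ((6 + (u - 1*0)**2 - 5*(u - 1*0) - 2*(c - 1)/(u + c))/(-2 + (u - 1*0)))*u + c = ((6 + (u + 0)**2 - 5*(u + 0) - 2*(-1 + c)/(c + u))/(-2 + (u + 0)))*u + c = ((6 + u**2 - 5*u - 2*(-1 + c)/(c + u))/(-2 + u))*u + c = u*(6 + u**2 - 5*u - 2*(-1 + c)/(c + u))/(-2 + u) + c = c + u*(6 + u**2 - 5*u - 2*(-1 + c)/(c + u))/(-2 + u))
(m(-2, 5)*17)*23 = (((5*(2 - 2*(-2) + (-2 + 5)*(6 + 5**2 - 5*5)) - 2*(-2 + 5)*(-2 + 5))/((-2 + 5)*(-2 + 5)))*17)*23 = (((5*(2 + 4 + 3*(6 + 25 - 25)) - 2*3*3)/(3*3))*17)*23 = (((1/3)*(1/3)*(5*(2 + 4 + 3*6) - 18))*17)*23 = (((1/3)*(1/3)*(5*(2 + 4 + 18) - 18))*17)*23 = (((1/3)*(1/3)*(5*24 - 18))*17)*23 = (((1/3)*(1/3)*(120 - 18))*17)*23 = (((1/3)*(1/3)*102)*17)*23 = ((34/3)*17)*23 = (578/3)*23 = 13294/3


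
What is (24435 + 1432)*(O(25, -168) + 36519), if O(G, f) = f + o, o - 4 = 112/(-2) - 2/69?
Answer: 64787238343/69 ≈ 9.3895e+8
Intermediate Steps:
o = -3590/69 (o = 4 + (112/(-2) - 2/69) = 4 + (112*(-1/2) - 2*1/69) = 4 + (-56 - 2/69) = 4 - 3866/69 = -3590/69 ≈ -52.029)
O(G, f) = -3590/69 + f (O(G, f) = f - 3590/69 = -3590/69 + f)
(24435 + 1432)*(O(25, -168) + 36519) = (24435 + 1432)*((-3590/69 - 168) + 36519) = 25867*(-15182/69 + 36519) = 25867*(2504629/69) = 64787238343/69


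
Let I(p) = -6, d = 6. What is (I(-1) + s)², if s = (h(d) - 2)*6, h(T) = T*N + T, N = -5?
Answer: 26244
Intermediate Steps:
h(T) = -4*T (h(T) = T*(-5) + T = -5*T + T = -4*T)
s = -156 (s = (-4*6 - 2)*6 = (-24 - 2)*6 = -26*6 = -156)
(I(-1) + s)² = (-6 - 156)² = (-162)² = 26244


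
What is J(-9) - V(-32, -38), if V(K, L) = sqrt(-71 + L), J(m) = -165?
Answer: -165 - I*sqrt(109) ≈ -165.0 - 10.44*I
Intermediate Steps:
J(-9) - V(-32, -38) = -165 - sqrt(-71 - 38) = -165 - sqrt(-109) = -165 - I*sqrt(109)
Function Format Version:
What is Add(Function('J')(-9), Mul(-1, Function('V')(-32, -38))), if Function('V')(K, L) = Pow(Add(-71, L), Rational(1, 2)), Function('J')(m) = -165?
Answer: Add(-165, Mul(-1, I, Pow(109, Rational(1, 2)))) ≈ Add(-165.00, Mul(-10.440, I))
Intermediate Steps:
Add(Function('J')(-9), Mul(-1, Function('V')(-32, -38))) = Add(-165, Mul(-1, Pow(Add(-71, -38), Rational(1, 2)))) = Add(-165, Mul(-1, Pow(-109, Rational(1, 2)))) = Add(-165, Mul(-1, Mul(I, Pow(109, Rational(1, 2))))) = Add(-165, Mul(-1, I, Pow(109, Rational(1, 2))))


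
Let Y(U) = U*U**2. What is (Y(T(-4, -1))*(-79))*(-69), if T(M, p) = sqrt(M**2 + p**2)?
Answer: 92667*sqrt(17) ≈ 3.8208e+5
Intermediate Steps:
Y(U) = U**3
(Y(T(-4, -1))*(-79))*(-69) = ((sqrt((-4)**2 + (-1)**2))**3*(-79))*(-69) = ((sqrt(16 + 1))**3*(-79))*(-69) = ((sqrt(17))**3*(-79))*(-69) = ((17*sqrt(17))*(-79))*(-69) = -1343*sqrt(17)*(-69) = 92667*sqrt(17)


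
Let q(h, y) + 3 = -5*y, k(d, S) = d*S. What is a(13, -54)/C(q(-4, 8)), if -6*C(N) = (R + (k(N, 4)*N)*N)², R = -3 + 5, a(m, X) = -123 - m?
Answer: 204/25285134169 ≈ 8.0680e-9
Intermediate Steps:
R = 2
k(d, S) = S*d
q(h, y) = -3 - 5*y
C(N) = -(2 + 4*N³)²/6 (C(N) = -(2 + ((4*N)*N)*N)²/6 = -(2 + (4*N²)*N)²/6 = -(2 + 4*N³)²/6)
a(13, -54)/C(q(-4, 8)) = (-123 - 1*13)/((-2*(1 + 2*(-3 - 5*8)³)²/3)) = (-123 - 13)/((-2*(1 + 2*(-3 - 40)³)²/3)) = -136*(-3/(2*(1 + 2*(-43)³)²)) = -136*(-3/(2*(1 + 2*(-79507))²)) = -136*(-3/(2*(1 - 159014)²)) = -136/((-⅔*(-159013)²)) = -136/((-⅔*25285134169)) = -136/(-50570268338/3) = -136*(-3/50570268338) = 204/25285134169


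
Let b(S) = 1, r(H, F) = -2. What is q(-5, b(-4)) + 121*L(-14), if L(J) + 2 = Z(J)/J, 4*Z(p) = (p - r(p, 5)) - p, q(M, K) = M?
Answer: -7037/28 ≈ -251.32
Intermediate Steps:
Z(p) = 1/2 (Z(p) = ((p - 1*(-2)) - p)/4 = ((p + 2) - p)/4 = ((2 + p) - p)/4 = (1/4)*2 = 1/2)
L(J) = -2 + 1/(2*J)
q(-5, b(-4)) + 121*L(-14) = -5 + 121*(-2 + (1/2)/(-14)) = -5 + 121*(-2 + (1/2)*(-1/14)) = -5 + 121*(-2 - 1/28) = -5 + 121*(-57/28) = -5 - 6897/28 = -7037/28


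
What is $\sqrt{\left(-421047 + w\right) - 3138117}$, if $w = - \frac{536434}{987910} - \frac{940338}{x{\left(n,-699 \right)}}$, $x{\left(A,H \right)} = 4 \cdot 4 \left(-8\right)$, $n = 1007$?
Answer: $\frac{i \sqrt{55463269631365349215}}{3951640} \approx 1884.6 i$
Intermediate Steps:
$x{\left(A,H \right)} = -128$ ($x{\left(A,H \right)} = 16 \left(-8\right) = -128$)
$w = \frac{232225162507}{31613120}$ ($w = - \frac{536434}{987910} - \frac{940338}{-128} = \left(-536434\right) \frac{1}{987910} - - \frac{470169}{64} = - \frac{268217}{493955} + \frac{470169}{64} = \frac{232225162507}{31613120} \approx 7345.8$)
$\sqrt{\left(-421047 + w\right) - 3138117} = \sqrt{\left(-421047 + \frac{232225162507}{31613120}\right) - 3138117} = \sqrt{- \frac{13078384174133}{31613120} - 3138117} = \sqrt{- \frac{112284053469173}{31613120}} = \frac{i \sqrt{55463269631365349215}}{3951640}$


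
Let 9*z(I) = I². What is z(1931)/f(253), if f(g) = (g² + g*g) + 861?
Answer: 3728761/1159911 ≈ 3.2147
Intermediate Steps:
z(I) = I²/9
f(g) = 861 + 2*g² (f(g) = (g² + g²) + 861 = 2*g² + 861 = 861 + 2*g²)
z(1931)/f(253) = ((⅑)*1931²)/(861 + 2*253²) = ((⅑)*3728761)/(861 + 2*64009) = 3728761/(9*(861 + 128018)) = (3728761/9)/128879 = (3728761/9)*(1/128879) = 3728761/1159911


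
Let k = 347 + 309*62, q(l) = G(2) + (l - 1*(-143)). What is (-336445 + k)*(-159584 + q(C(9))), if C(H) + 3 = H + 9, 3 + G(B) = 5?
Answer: 50527842560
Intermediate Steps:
G(B) = 2 (G(B) = -3 + 5 = 2)
C(H) = 6 + H (C(H) = -3 + (H + 9) = -3 + (9 + H) = 6 + H)
q(l) = 145 + l (q(l) = 2 + (l - 1*(-143)) = 2 + (l + 143) = 2 + (143 + l) = 145 + l)
k = 19505 (k = 347 + 19158 = 19505)
(-336445 + k)*(-159584 + q(C(9))) = (-336445 + 19505)*(-159584 + (145 + (6 + 9))) = -316940*(-159584 + (145 + 15)) = -316940*(-159584 + 160) = -316940*(-159424) = 50527842560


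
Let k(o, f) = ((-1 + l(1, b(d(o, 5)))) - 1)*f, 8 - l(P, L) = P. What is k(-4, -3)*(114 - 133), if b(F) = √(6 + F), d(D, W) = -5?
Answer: 285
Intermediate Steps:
l(P, L) = 8 - P
k(o, f) = 5*f (k(o, f) = ((-1 + (8 - 1*1)) - 1)*f = ((-1 + (8 - 1)) - 1)*f = ((-1 + 7) - 1)*f = (6 - 1)*f = 5*f)
k(-4, -3)*(114 - 133) = (5*(-3))*(114 - 133) = -15*(-19) = 285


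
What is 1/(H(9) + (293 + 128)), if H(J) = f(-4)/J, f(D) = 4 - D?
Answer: 9/3797 ≈ 0.0023703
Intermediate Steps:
H(J) = 8/J (H(J) = (4 - 1*(-4))/J = (4 + 4)/J = 8/J)
1/(H(9) + (293 + 128)) = 1/(8/9 + (293 + 128)) = 1/(8*(1/9) + 421) = 1/(8/9 + 421) = 1/(3797/9) = 9/3797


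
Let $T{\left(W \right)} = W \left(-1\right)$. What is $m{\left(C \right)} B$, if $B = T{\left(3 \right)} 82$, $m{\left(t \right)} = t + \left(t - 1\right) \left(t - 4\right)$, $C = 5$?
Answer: $-2214$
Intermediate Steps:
$T{\left(W \right)} = - W$
$m{\left(t \right)} = t + \left(-1 + t\right) \left(-4 + t\right)$
$B = -246$ ($B = \left(-1\right) 3 \cdot 82 = \left(-3\right) 82 = -246$)
$m{\left(C \right)} B = \left(4 + 5^{2} - 20\right) \left(-246\right) = \left(4 + 25 - 20\right) \left(-246\right) = 9 \left(-246\right) = -2214$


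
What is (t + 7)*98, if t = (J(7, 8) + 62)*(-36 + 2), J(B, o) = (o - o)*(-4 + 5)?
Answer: -205898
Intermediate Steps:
J(B, o) = 0 (J(B, o) = 0*1 = 0)
t = -2108 (t = (0 + 62)*(-36 + 2) = 62*(-34) = -2108)
(t + 7)*98 = (-2108 + 7)*98 = -2101*98 = -205898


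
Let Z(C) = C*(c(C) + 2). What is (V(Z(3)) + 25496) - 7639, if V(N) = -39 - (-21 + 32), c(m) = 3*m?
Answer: 17807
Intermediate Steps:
Z(C) = C*(2 + 3*C) (Z(C) = C*(3*C + 2) = C*(2 + 3*C))
V(N) = -50 (V(N) = -39 - 1*11 = -39 - 11 = -50)
(V(Z(3)) + 25496) - 7639 = (-50 + 25496) - 7639 = 25446 - 7639 = 17807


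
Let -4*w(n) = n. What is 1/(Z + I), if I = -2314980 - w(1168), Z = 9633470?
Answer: 1/7318782 ≈ 1.3663e-7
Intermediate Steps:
w(n) = -n/4
I = -2314688 (I = -2314980 - (-1)*1168/4 = -2314980 - 1*(-292) = -2314980 + 292 = -2314688)
1/(Z + I) = 1/(9633470 - 2314688) = 1/7318782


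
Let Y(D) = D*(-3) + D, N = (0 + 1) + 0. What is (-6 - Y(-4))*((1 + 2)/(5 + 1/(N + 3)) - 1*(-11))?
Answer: -162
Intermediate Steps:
N = 1 (N = 1 + 0 = 1)
Y(D) = -2*D (Y(D) = -3*D + D = -2*D)
(-6 - Y(-4))*((1 + 2)/(5 + 1/(N + 3)) - 1*(-11)) = (-6 - (-2)*(-4))*((1 + 2)/(5 + 1/(1 + 3)) - 1*(-11)) = (-6 - 1*8)*(3/(5 + 1/4) + 11) = (-6 - 8)*(3/(5 + 1/4) + 11) = -14*(3/(21/4) + 11) = -14*(3*(4/21) + 11) = -14*(4/7 + 11) = -14*81/7 = -162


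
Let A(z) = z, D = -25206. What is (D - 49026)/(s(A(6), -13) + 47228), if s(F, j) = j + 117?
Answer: -18558/11833 ≈ -1.5683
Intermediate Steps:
s(F, j) = 117 + j
(D - 49026)/(s(A(6), -13) + 47228) = (-25206 - 49026)/((117 - 13) + 47228) = -74232/(104 + 47228) = -74232/47332 = -74232*1/47332 = -18558/11833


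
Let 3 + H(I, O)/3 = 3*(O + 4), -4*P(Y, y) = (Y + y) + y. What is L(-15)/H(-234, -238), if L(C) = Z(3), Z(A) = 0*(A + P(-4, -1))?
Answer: 0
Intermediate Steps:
P(Y, y) = -y/2 - Y/4 (P(Y, y) = -((Y + y) + y)/4 = -(Y + 2*y)/4 = -y/2 - Y/4)
Z(A) = 0 (Z(A) = 0*(A + (-½*(-1) - ¼*(-4))) = 0*(A + (½ + 1)) = 0*(A + 3/2) = 0*(3/2 + A) = 0)
H(I, O) = 27 + 9*O (H(I, O) = -9 + 3*(3*(O + 4)) = -9 + 3*(3*(4 + O)) = -9 + 3*(12 + 3*O) = -9 + (36 + 9*O) = 27 + 9*O)
L(C) = 0
L(-15)/H(-234, -238) = 0/(27 + 9*(-238)) = 0/(27 - 2142) = 0/(-2115) = 0*(-1/2115) = 0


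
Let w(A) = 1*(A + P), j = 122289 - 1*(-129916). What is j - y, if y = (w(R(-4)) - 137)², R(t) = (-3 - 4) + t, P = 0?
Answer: 230301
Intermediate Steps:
j = 252205 (j = 122289 + 129916 = 252205)
R(t) = -7 + t
w(A) = A (w(A) = 1*(A + 0) = 1*A = A)
y = 21904 (y = ((-7 - 4) - 137)² = (-11 - 137)² = (-148)² = 21904)
j - y = 252205 - 1*21904 = 252205 - 21904 = 230301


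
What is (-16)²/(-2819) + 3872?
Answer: 10914912/2819 ≈ 3871.9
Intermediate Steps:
(-16)²/(-2819) + 3872 = 256*(-1/2819) + 3872 = -256/2819 + 3872 = 10914912/2819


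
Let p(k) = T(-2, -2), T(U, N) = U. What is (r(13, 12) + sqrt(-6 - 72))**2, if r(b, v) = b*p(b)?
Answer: (26 - I*sqrt(78))**2 ≈ 598.0 - 459.25*I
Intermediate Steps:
p(k) = -2
r(b, v) = -2*b (r(b, v) = b*(-2) = -2*b)
(r(13, 12) + sqrt(-6 - 72))**2 = (-2*13 + sqrt(-6 - 72))**2 = (-26 + sqrt(-78))**2 = (-26 + I*sqrt(78))**2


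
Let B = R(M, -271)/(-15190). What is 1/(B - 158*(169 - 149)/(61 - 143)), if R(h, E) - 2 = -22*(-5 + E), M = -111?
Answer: 311395/11875583 ≈ 0.026221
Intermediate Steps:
R(h, E) = 112 - 22*E (R(h, E) = 2 - 22*(-5 + E) = 2 + (110 - 22*E) = 112 - 22*E)
B = -3037/7595 (B = (112 - 22*(-271))/(-15190) = (112 + 5962)*(-1/15190) = 6074*(-1/15190) = -3037/7595 ≈ -0.39987)
1/(B - 158*(169 - 149)/(61 - 143)) = 1/(-3037/7595 - 158*(169 - 149)/(61 - 143)) = 1/(-3037/7595 - 3160/(-82)) = 1/(-3037/7595 - 3160*(-1)/82) = 1/(-3037/7595 - 158*(-10/41)) = 1/(-3037/7595 + 1580/41) = 1/(11875583/311395) = 311395/11875583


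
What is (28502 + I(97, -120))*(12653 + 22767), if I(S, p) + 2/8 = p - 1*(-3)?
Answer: 1005387845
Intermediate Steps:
I(S, p) = 11/4 + p (I(S, p) = -¼ + (p - 1*(-3)) = -¼ + (p + 3) = -¼ + (3 + p) = 11/4 + p)
(28502 + I(97, -120))*(12653 + 22767) = (28502 + (11/4 - 120))*(12653 + 22767) = (28502 - 469/4)*35420 = (113539/4)*35420 = 1005387845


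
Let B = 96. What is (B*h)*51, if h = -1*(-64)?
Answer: 313344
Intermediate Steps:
h = 64
(B*h)*51 = (96*64)*51 = 6144*51 = 313344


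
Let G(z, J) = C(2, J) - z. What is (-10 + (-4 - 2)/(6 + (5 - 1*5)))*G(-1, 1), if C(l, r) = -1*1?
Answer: 0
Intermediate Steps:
C(l, r) = -1
G(z, J) = -1 - z
(-10 + (-4 - 2)/(6 + (5 - 1*5)))*G(-1, 1) = (-10 + (-4 - 2)/(6 + (5 - 1*5)))*(-1 - 1*(-1)) = (-10 - 6/(6 + (5 - 5)))*(-1 + 1) = (-10 - 6/(6 + 0))*0 = (-10 - 6/6)*0 = (-10 - 6*1/6)*0 = (-10 - 1)*0 = -11*0 = 0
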